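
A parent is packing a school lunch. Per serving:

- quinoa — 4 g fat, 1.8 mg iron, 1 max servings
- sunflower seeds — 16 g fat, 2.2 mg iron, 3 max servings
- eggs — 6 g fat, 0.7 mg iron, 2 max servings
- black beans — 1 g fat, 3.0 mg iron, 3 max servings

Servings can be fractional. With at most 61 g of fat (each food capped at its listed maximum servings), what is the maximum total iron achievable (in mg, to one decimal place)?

Iron per g fat: black beans 3, quinoa 0.45, sunflower seeds 0.1375, eggs 0.1167.
Take 3 servings of black beans: uses 3 g fat, +9.0 mg iron (running total 9.0 mg).
Take 1 serving of quinoa: uses 4 g fat, +1.8 mg iron (running total 10.8 mg).
Take 3 servings of sunflower seeds: uses 48 g fat, +6.6 mg iron (running total 17.4 mg).
Take 1 serving of eggs: uses 6 g fat, +0.7 mg iron (running total 18.1 mg).
Greedy by best ratio exhausts the fat allowance optimally: 18.1 mg.

18.1 mg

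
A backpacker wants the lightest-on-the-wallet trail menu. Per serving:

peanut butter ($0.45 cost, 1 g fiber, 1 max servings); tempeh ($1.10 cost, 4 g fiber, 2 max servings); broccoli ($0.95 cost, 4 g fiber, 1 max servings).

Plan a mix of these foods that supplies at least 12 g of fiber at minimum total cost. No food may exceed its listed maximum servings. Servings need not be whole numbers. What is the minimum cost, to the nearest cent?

Cost per g of fiber: broccoli $0.2375, tempeh $0.2750, peanut butter $0.4500.
Take 1 serving of broccoli: +4.0 g fiber for $0.95 (total $0.95, still need 8.0 g).
Take 2 servings of tempeh: +8.0 g fiber for $2.20 (total $3.15, still need 0.0 g).
Greedy by cheapest-per-g is optimal for a single linear constraint, so the minimum cost is $3.15.

$3.15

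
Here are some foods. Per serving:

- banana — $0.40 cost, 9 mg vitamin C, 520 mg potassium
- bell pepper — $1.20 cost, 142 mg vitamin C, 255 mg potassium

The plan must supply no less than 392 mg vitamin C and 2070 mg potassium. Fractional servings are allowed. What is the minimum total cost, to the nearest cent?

This is a tiny linear program; its minimum lies at a vertex of the feasible set. List the vertices and price them.
banana only: max(392/9, 2070/520) = 43.56 servings → $17.42.
bell pepper only: max(392/142, 2070/255) = 8.118 servings → $9.74.
banana + bell pepper with both tight: 2.711 servings and 2.589 servings → $4.19.
Cheapest feasible corner: $4.19.

$4.19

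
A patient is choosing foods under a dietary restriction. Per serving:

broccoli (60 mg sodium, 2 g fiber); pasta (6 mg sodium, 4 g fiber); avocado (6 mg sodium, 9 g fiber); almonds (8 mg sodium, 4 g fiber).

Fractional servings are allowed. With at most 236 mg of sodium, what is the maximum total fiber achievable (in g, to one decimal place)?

354.0 g

Fiber per mg sodium: avocado 1.5, pasta 0.6667, almonds 0.5, broccoli 0.03333.
With no serving limits, spend the whole sodium allowance on avocado: 236 mg / 6 mg × 9 g = 354.0 g.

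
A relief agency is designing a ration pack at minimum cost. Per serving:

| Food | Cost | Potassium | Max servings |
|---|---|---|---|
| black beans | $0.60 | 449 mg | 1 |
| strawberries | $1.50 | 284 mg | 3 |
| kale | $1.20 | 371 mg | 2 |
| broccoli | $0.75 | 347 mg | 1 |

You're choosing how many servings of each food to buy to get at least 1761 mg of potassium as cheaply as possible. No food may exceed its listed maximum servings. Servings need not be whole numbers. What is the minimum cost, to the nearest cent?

$4.93

Cost per mg of potassium: black beans $0.0013, broccoli $0.0022, kale $0.0032, strawberries $0.0053.
Take 1 serving of black beans: +449.0 mg potassium for $0.60 (total $0.60, still need 1312.0 mg).
Take 1 serving of broccoli: +347.0 mg potassium for $0.75 (total $1.35, still need 965.0 mg).
Take 2 servings of kale: +742.0 mg potassium for $2.40 (total $3.75, still need 223.0 mg).
Take 0.7852 servings of strawberries: +223.0 mg potassium for $1.18 (total $4.93, still need 0.0 mg).
Greedy by cheapest-per-mg is optimal for a single linear constraint, so the minimum cost is $4.93.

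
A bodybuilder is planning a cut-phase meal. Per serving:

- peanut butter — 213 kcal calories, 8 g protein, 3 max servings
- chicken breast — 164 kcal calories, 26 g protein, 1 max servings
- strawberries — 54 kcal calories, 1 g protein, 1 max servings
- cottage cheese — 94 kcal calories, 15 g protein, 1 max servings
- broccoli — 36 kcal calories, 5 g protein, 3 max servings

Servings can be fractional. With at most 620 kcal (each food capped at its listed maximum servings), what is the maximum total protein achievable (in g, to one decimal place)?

Protein per kcal: cottage cheese 0.1596, chicken breast 0.1585, broccoli 0.1389, peanut butter 0.03756, strawberries 0.01852.
Take 1 serving of cottage cheese: uses 94 kcal, +15.0 g protein (running total 15.0 g).
Take 1 serving of chicken breast: uses 164 kcal, +26.0 g protein (running total 41.0 g).
Take 3 servings of broccoli: uses 108 kcal, +15.0 g protein (running total 56.0 g).
Take 1.192 servings of peanut butter: uses 254 kcal, +9.5 g protein (running total 65.5 g).
Filling greedily by protein-per-kcal is optimal for one linear limit, giving 65.5 g.

65.5 g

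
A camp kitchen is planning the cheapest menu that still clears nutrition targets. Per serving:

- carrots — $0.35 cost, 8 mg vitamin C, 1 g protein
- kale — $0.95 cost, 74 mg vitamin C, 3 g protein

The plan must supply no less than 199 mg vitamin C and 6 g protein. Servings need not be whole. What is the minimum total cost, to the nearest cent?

$2.55

This is a tiny linear program; its minimum lies at a vertex of the feasible set. List the vertices and price them.
carrots only: max(199/8, 6/1) = 24.88 servings → $8.71.
kale only: max(199/74, 6/3) = 2.689 servings → $2.55.
carrots + kale: the both-tight solution has a negative serving — not a feasible corner.
Cheapest feasible corner: $2.55.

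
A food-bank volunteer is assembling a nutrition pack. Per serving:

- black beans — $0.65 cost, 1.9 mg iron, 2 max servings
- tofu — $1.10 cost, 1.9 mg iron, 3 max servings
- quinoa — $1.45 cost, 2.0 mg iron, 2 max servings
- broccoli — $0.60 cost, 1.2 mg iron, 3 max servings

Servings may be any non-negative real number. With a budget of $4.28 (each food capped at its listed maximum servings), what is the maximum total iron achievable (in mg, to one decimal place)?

9.4 mg

Iron per dollar: black beans 2.923, broccoli 2, tofu 1.727, quinoa 1.379.
Take 2 servings of black beans: spends $1.30, +3.8 mg iron (running total 3.8 mg).
Take 3 servings of broccoli: spends $1.80, +3.6 mg iron (running total 7.4 mg).
Take 1.073 servings of tofu: spends $1.18, +2.0 mg iron (running total 9.4 mg).
Greedy by best ratio exhausts the cost allowance optimally: 9.4 mg.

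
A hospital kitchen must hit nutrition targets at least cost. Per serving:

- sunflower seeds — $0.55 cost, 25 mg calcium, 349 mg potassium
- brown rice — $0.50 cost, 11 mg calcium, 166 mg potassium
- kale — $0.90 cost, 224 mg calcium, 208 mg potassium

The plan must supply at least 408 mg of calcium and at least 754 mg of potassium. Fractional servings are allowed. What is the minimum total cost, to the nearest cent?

$2.16

Check every corner: each single food scaled to meet both minima, and each pair solved so both constraints bind.
sunflower seeds only: max(408/25, 754/349) = 16.32 servings → $8.98.
brown rice only: max(408/11, 754/166) = 37.09 servings → $18.55.
kale only: max(408/224, 754/208) = 3.625 servings → $3.26.
sunflower seeds + brown rice: intersection lies outside the first quadrant.
sunflower seeds + kale with both tight: 1.152 servings and 1.693 servings → $2.16.
brown rice + kale with both tight: 2.408 servings and 1.703 servings → $2.74.
The minimum over all feasible corners is $2.16.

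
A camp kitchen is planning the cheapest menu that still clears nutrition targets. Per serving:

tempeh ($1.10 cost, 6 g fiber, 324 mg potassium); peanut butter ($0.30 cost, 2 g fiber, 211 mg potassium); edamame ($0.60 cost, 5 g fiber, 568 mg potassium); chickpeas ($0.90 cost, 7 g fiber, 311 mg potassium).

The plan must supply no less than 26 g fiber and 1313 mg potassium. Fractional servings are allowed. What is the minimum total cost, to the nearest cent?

At the optimum either one food covers both requirements or two foods hit both targets exactly; no other combination can be cheaper.
tempeh only: max(26/6, 1313/324) = 4.333 servings → $4.77.
peanut butter only: max(26/2, 1313/211) = 13 servings → $3.90.
edamame only: max(26/5, 1313/568) = 5.2 servings → $3.12.
chickpeas only: max(26/7, 1313/311) = 4.222 servings → $3.80.
tempeh + peanut butter: intersection lies outside the first quadrant.
tempeh + edamame with both targets exact would need a negative amount; discard.
tempeh + chickpeas with both tight: 2.749 servings and 1.358 servings → $4.25.
peanut butter + edamame with both targets exact would need a negative amount; discard.
peanut butter + chickpeas with both tight: 1.292 servings and 3.345 servings → $3.40.
edamame + chickpeas with both tight: 0.4564 servings and 3.388 servings → $3.32.
Cheapest feasible corner: $3.12.

$3.12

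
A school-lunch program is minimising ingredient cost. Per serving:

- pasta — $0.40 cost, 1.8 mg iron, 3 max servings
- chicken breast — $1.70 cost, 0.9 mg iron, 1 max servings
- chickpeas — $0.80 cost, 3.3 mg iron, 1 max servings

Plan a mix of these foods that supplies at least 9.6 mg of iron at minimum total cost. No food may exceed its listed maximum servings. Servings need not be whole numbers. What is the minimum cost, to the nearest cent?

Cost per mg of iron: pasta $0.2222, chickpeas $0.2424, chicken breast $1.8889.
Take 3 servings of pasta: +5.4 mg iron for $1.20 (total $1.20, still need 4.2 mg).
Take 1 serving of chickpeas: +3.3 mg iron for $0.80 (total $2.00, still need 0.9 mg).
Take 1 serving of chicken breast: +0.9 mg iron for $1.70 (total $3.70, still need 0.0 mg).
Greedy by cheapest-per-mg is optimal for a single linear constraint, so the minimum cost is $3.70.

$3.70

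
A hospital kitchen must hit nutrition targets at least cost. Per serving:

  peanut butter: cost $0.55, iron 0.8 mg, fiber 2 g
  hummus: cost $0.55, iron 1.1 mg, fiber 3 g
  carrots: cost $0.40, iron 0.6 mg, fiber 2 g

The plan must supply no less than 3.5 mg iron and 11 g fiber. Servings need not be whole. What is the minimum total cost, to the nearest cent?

This is a tiny linear program; its minimum lies at a vertex of the feasible set. List the vertices and price them.
peanut butter only: max(3.5/0.8, 11/2) = 5.5 servings → $3.02.
hummus only: max(3.5/1.1, 11/3) = 3.667 servings → $2.02.
carrots only: max(3.5/0.6, 11/2) = 5.833 servings → $2.33.
peanut butter + hummus: intersection lies outside the first quadrant.
peanut butter + carrots with both tight: 1 serving and 4.5 servings → $2.35.
hummus + carrots with both tight: 1 serving and 4 servings → $2.15.
So the least-cost plan costs $2.02.

$2.02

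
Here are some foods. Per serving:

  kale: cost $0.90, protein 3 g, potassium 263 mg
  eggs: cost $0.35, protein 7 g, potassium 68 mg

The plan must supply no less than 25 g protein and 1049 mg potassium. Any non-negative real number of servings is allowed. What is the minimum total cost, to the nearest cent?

$3.84

Compare the cost at each extreme point of the feasible region.
kale only: max(25/3, 1049/263) = 8.333 servings → $7.50.
eggs only: max(25/7, 1049/68) = 15.43 servings → $5.40.
kale + eggs with both tight: 3.447 servings and 2.094 servings → $3.84.
The minimum over all feasible corners is $3.84.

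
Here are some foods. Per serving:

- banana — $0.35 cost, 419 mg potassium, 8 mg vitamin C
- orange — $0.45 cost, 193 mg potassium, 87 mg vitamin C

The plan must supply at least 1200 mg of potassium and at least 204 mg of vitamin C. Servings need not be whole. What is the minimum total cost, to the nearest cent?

$1.63

Compare the cost at each extreme point of the feasible region.
banana only: max(1200/419, 204/8) = 25.5 servings → $8.93.
orange only: max(1200/193, 204/87) = 6.218 servings → $2.80.
banana + orange with both tight: 1.863 servings and 2.174 servings → $1.63.
Cheapest feasible corner: $1.63.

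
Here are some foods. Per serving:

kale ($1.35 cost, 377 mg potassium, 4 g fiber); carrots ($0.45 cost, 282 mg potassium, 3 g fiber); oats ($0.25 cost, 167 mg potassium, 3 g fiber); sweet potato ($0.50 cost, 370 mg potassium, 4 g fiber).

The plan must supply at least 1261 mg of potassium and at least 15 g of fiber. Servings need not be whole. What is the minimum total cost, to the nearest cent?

With two linear requirements the optimum uses one or two foods; enumerate the corners.
kale only: max(1261/377, 15/4) = 3.75 servings → $5.06.
carrots only: max(1261/282, 15/3) = 5 servings → $2.25.
oats only: max(1261/167, 15/3) = 7.551 servings → $1.89.
sweet potato only: max(1261/370, 15/4) = 3.75 servings → $1.88.
kale + carrots with both targets exact would need a negative amount; discard.
kale + oats with both tight: 2.76 servings and 1.32 servings → $4.06.
kale + sweet potato: the both-tight solution has a negative serving — not a feasible corner.
carrots + oats with both tight: 3.704 servings and 1.296 servings → $1.99.
carrots + sweet potato: the both-tight solution has a negative serving — not a feasible corner.
oats + sweet potato with both tight: 1.145 servings and 2.891 servings → $1.73.
The minimum over all feasible corners is $1.73.

$1.73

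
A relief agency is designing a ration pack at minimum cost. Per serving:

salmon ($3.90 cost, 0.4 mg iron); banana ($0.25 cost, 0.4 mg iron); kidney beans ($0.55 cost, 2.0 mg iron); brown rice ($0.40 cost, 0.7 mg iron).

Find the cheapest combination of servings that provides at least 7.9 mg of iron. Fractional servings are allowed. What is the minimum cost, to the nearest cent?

$2.17

Cost per mg of iron: kidney beans $0.2750, brown rice $0.5714, banana $0.6250, salmon $9.7500.
With no serving limits, use only kidney beans: 7.9 mg / 2.0 mg = 3.95 servings × $0.55 = $2.17.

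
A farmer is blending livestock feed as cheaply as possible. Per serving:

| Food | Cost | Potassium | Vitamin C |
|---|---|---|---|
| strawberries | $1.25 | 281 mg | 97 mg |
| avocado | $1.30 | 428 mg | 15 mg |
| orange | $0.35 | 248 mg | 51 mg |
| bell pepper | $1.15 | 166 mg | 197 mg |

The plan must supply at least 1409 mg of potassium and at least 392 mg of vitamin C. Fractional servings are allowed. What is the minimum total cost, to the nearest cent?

$2.56

strawberries only: max(1409/281, 392/97) = 5.014 servings → $6.27.
avocado only: max(1409/428, 392/15) = 26.13 servings → $33.97.
orange only: max(1409/248, 392/51) = 7.686 servings → $2.69.
bell pepper only: max(1409/166, 392/197) = 8.488 servings → $9.76.
strawberries + avocado with both tight: 3.931 servings and 0.711 servings → $5.84.
strawberries + orange with both tight: 2.607 servings and 2.727 servings → $4.21.
strawberries + bell pepper: the both-tight solution has a negative serving — not a feasible corner.
avocado + orange: intersection lies outside the first quadrant.
avocado + bell pepper with both tight: 2.597 servings and 1.792 servings → $5.44.
orange + bell pepper with both tight: 5.261 servings and 0.6278 servings → $2.56.
The minimum over all feasible corners is $2.56.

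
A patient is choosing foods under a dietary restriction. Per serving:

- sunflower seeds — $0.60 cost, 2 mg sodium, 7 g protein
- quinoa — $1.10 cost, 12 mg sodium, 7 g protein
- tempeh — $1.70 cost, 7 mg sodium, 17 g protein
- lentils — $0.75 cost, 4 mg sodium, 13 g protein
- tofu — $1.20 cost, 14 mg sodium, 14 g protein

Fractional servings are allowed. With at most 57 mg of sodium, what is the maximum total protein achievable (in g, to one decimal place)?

Protein per mg sodium: sunflower seeds 3.5, lentils 3.25, tempeh 2.429, tofu 1, quinoa 0.5833.
With no serving limits, spend the whole sodium allowance on sunflower seeds: 57 mg / 2 mg × 7 g = 199.5 g.

199.5 g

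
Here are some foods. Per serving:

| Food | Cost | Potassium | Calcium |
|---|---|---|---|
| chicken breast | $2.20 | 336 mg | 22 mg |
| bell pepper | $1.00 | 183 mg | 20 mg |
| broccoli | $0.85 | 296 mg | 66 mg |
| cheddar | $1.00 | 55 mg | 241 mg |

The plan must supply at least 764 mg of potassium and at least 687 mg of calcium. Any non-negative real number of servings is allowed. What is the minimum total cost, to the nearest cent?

$4.10

This is a tiny linear program; its minimum lies at a vertex of the feasible set. List the vertices and price them.
chicken breast only: max(764/336, 687/22) = 31.23 servings → $68.70.
bell pepper only: max(764/183, 687/20) = 34.35 servings → $34.35.
broccoli only: max(764/296, 687/66) = 10.41 servings → $8.85.
cheddar only: max(764/55, 687/241) = 13.89 servings → $13.89.
chicken breast + bell pepper with both targets exact would need a negative amount; discard.
chicken breast + broccoli: the both-tight solution has a negative serving — not a feasible corner.
chicken breast + cheddar with both tight: 1.835 servings and 2.683 servings → $6.72.
bell pepper + broccoli: the both-tight solution has a negative serving — not a feasible corner.
bell pepper + cheddar with both tight: 3.403 servings and 2.568 servings → $5.97.
broccoli + cheddar with both tight: 2.161 servings and 2.259 servings → $4.10.
Cheapest feasible corner: $4.10.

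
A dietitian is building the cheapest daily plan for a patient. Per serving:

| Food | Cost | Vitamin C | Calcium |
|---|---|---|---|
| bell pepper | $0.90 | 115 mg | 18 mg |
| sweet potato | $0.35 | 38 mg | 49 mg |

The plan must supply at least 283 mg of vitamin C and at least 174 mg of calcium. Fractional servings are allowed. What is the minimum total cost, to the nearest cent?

$2.37

For a min-cost LP with two ≥-constraints, a basic feasible solution has at most two positive variables.
bell pepper only: max(283/115, 174/18) = 9.667 servings → $8.70.
sweet potato only: max(283/38, 174/49) = 7.447 servings → $2.61.
bell pepper + sweet potato with both tight: 1.465 servings and 3.013 servings → $2.37.
So the least-cost plan costs $2.37.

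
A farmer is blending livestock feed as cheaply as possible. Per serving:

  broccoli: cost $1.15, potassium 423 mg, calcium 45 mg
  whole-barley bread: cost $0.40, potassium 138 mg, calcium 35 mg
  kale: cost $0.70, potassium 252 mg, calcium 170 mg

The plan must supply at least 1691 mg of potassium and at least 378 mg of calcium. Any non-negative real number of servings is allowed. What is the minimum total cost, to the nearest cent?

$4.62

For a min-cost LP with two ≥-constraints, a basic feasible solution has at most two positive variables.
broccoli only: max(1691/423, 378/45) = 8.4 servings → $9.66.
whole-barley bread only: max(1691/138, 378/35) = 12.25 servings → $4.90.
kale only: max(1691/252, 378/170) = 6.71 servings → $4.70.
broccoli + whole-barley bread with both tight: 0.8169 servings and 9.75 servings → $4.84.
broccoli + kale with both tight: 3.173 servings and 1.384 servings → $4.62.
whole-barley bread + kale: intersection lies outside the first quadrant.
So the least-cost plan costs $4.62.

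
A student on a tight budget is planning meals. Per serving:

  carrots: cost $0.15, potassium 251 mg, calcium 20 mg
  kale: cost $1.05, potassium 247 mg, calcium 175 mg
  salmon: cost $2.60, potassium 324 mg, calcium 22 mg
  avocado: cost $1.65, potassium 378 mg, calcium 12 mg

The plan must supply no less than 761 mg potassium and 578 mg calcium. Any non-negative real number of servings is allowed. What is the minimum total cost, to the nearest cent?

Minimising a linear cost over {potassium ≥ 761, calcium ≥ 578, servings ≥ 0} — the optimum is at a vertex, using one or two foods.
carrots only: max(761/251, 578/20) = 28.9 servings → $4.33.
kale only: max(761/247, 578/175) = 3.303 servings → $3.47.
salmon only: max(761/324, 578/22) = 26.27 servings → $68.31.
avocado only: max(761/378, 578/12) = 48.17 servings → $79.47.
carrots + kale: the both-tight solution has a negative serving — not a feasible corner.
carrots + salmon with both targets exact would need a negative amount; discard.
carrots + avocado: the both-tight solution has a negative serving — not a feasible corner.
kale + salmon: the both-tight solution has a negative serving — not a feasible corner.
kale + avocado: the both-tight solution has a negative serving — not a feasible corner.
salmon + avocado: intersection lies outside the first quadrant.
So the least-cost plan costs $3.47.

$3.47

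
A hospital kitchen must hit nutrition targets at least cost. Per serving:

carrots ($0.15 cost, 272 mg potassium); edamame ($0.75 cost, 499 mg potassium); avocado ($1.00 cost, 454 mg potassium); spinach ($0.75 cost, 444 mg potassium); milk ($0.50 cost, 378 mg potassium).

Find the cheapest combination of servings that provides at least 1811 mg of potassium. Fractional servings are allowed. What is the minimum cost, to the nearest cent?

Cost per mg of potassium: carrots $0.0006, milk $0.0013, edamame $0.0015, spinach $0.0017, avocado $0.0022.
With no serving limits, use only carrots: 1811 mg / 272 mg = 6.658 servings × $0.15 = $1.00.

$1.00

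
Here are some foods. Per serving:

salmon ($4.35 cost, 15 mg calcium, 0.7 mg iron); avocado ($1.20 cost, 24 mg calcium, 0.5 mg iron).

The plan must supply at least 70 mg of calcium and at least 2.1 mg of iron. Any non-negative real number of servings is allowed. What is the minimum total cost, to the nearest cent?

Check every corner: each single food scaled to meet both minima, and each pair solved so both constraints bind.
salmon only: max(70/15, 2.1/0.7) = 4.667 servings → $20.30.
avocado only: max(70/24, 2.1/0.5) = 4.2 servings → $5.04.
salmon + avocado with both tight: 1.656 servings and 1.882 servings → $9.46.
The minimum over all feasible corners is $5.04.

$5.04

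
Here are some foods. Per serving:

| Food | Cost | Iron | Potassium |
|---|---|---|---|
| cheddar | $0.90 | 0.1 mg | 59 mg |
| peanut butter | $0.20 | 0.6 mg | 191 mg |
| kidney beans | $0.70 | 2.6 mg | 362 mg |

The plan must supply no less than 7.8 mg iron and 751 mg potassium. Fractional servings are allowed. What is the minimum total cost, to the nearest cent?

The cheapest plan sits at a corner of the feasible region — with two constraints it uses at most two foods.
cheddar only: max(7.8/0.1, 751/59) = 78 servings → $70.20.
peanut butter only: max(7.8/0.6, 751/191) = 13 servings → $2.60.
kidney beans only: max(7.8/2.6, 751/362) = 3 servings → $2.10.
cheddar + peanut butter: the both-tight solution has a negative serving — not a feasible corner.
cheddar + kidney beans: intersection lies outside the first quadrant.
peanut butter + kidney beans with both targets exact would need a negative amount; discard.
So the least-cost plan costs $2.10.

$2.10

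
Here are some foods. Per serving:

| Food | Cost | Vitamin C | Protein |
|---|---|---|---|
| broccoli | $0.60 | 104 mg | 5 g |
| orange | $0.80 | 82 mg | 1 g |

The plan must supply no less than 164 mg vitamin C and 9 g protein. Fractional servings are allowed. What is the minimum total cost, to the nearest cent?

$1.08

At the optimum either one food covers both requirements or two foods hit both targets exactly; no other combination can be cheaper.
broccoli only: max(164/104, 9/5) = 1.8 servings → $1.08.
orange only: max(164/82, 9/1) = 9 servings → $7.20.
broccoli + orange: the both-tight solution has a negative serving — not a feasible corner.
The minimum over all feasible corners is $1.08.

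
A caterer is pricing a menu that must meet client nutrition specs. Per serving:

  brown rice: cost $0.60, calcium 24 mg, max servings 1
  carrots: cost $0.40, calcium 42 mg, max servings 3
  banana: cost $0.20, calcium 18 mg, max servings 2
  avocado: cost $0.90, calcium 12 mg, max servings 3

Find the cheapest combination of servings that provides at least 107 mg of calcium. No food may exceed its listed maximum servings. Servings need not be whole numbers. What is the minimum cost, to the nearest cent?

Cost per mg of calcium: carrots $0.0095, banana $0.0111, brown rice $0.0250, avocado $0.0750.
Take 2.548 servings of carrots: +107.0 mg calcium for $1.02 (total $1.02, still need 0.0 mg).
Filling from the cheapest source first is optimal under one linear minimum: $1.02.

$1.02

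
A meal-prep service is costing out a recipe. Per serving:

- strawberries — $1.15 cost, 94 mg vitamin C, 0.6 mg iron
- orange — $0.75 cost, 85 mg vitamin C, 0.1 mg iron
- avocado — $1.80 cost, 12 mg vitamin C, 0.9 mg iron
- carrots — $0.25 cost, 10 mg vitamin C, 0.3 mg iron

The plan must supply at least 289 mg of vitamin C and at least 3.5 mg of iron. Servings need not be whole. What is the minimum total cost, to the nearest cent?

Two binding constraints pin down two serving amounts, so the optimal mix uses at most two foods. The candidates are each food alone (scaled to the tighter of vitamin C/iron) and each pair with both constraints tight.
strawberries only: max(289/94, 3.5/0.6) = 5.833 servings → $6.71.
orange only: max(289/85, 3.5/0.1) = 35 servings → $26.25.
avocado only: max(289/12, 3.5/0.9) = 24.08 servings → $43.35.
carrots only: max(289/10, 3.5/0.3) = 28.9 servings → $7.22.
strawberries + orange: the both-tight solution has a negative serving — not a feasible corner.
strawberries + avocado with both tight: 2.818 servings and 2.01 servings → $6.86.
strawberries + carrots with both tight: 2.329 servings and 7.009 servings → $4.43.
orange + avocado with both tight: 2.896 servings and 3.567 servings → $8.59.
orange + carrots with both tight: 2.11 servings and 10.96 servings → $4.32.
avocado + carrots: intersection lies outside the first quadrant.
Cheapest feasible corner: $4.32.

$4.32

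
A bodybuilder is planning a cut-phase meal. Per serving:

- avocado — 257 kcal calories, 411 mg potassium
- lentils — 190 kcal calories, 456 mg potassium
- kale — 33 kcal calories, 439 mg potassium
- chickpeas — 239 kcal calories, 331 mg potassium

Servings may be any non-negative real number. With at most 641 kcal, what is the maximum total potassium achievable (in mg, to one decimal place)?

8527.2 mg

Potassium per kcal: kale 13.3, lentils 2.4, avocado 1.599, chickpeas 1.385.
With no serving limits, spend the whole calories allowance on kale: 641 kcal / 33 kcal × 439 mg = 8527.2 mg.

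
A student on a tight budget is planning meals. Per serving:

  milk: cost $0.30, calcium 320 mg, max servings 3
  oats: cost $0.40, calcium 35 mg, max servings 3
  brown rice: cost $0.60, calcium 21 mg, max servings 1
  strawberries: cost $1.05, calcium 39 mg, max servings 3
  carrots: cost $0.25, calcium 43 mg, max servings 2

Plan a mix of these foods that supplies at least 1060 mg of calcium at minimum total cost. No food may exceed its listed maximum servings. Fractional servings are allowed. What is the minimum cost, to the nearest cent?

$1.56

Cost per mg of calcium: milk $0.0009, carrots $0.0058, oats $0.0114, strawberries $0.0269, brown rice $0.0286.
Take 3 servings of milk: +960.0 mg calcium for $0.90 (total $0.90, still need 100.0 mg).
Take 2 servings of carrots: +86.0 mg calcium for $0.50 (total $1.40, still need 14.0 mg).
Take 0.4 servings of oats: +14.0 mg calcium for $0.16 (total $1.56, still need 0.0 mg).
Greedy by cheapest-per-mg is optimal for a single linear constraint, so the minimum cost is $1.56.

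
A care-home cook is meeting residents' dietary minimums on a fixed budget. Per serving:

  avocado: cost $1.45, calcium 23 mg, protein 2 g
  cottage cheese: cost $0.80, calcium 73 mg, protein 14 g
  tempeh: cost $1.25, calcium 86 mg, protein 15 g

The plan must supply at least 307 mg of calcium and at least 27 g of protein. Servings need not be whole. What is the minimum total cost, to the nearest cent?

With two linear requirements the optimum uses one or two foods; enumerate the corners.
avocado only: max(307/23, 27/2) = 13.5 servings → $19.57.
cottage cheese only: max(307/73, 27/14) = 4.205 servings → $3.36.
tempeh only: max(307/86, 27/15) = 3.57 servings → $4.46.
avocado + cottage cheese with both tight: 13.22 servings and 0.03977 servings → $19.20.
avocado + tempeh with both tight: 13.2 servings and 0.04046 servings → $19.19.
cottage cheese + tempeh: intersection lies outside the first quadrant.
So the least-cost plan costs $3.36.

$3.36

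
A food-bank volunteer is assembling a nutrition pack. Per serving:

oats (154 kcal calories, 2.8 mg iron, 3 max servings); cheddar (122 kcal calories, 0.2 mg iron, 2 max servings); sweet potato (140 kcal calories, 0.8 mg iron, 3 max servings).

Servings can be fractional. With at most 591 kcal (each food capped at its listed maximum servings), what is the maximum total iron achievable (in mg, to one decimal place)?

Iron per kcal: oats 0.01818, sweet potato 0.005714, cheddar 0.001639.
Take 3 servings of oats: uses 462 kcal, +8.4 mg iron (running total 8.4 mg).
Take 0.9214 servings of sweet potato: uses 129 kcal, +0.7 mg iron (running total 9.1 mg).
Greedy by best ratio exhausts the calories allowance optimally: 9.1 mg.

9.1 mg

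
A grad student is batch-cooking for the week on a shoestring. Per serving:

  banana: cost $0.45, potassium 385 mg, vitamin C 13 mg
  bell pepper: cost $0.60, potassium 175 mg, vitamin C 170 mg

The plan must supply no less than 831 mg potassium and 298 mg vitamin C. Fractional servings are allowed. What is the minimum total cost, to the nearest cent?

banana only: max(831/385, 298/13) = 22.92 servings → $10.32.
bell pepper only: max(831/175, 298/170) = 4.749 servings → $2.85.
banana + bell pepper with both tight: 1.411 servings and 1.645 servings → $1.62.
So the least-cost plan costs $1.62.

$1.62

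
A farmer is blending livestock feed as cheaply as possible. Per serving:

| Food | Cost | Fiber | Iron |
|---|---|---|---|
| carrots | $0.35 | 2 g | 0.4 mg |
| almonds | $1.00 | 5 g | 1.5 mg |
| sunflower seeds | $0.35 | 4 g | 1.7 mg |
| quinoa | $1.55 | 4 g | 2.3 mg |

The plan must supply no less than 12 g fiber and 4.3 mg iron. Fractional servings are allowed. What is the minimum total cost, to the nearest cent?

Two binding constraints pin down two serving amounts, so the optimal mix uses at most two foods. The candidates are each food alone (scaled to the tighter of fiber/iron) and each pair with both constraints tight.
carrots only: max(12/2, 4.3/0.4) = 10.75 servings → $3.76.
almonds only: max(12/5, 4.3/1.5) = 2.867 servings → $2.87.
sunflower seeds only: max(12/4, 4.3/1.7) = 3 servings → $1.05.
quinoa only: max(12/4, 4.3/2.3) = 3 servings → $4.65.
carrots + almonds: the both-tight solution has a negative serving — not a feasible corner.
carrots + sunflower seeds with both tight: 1.778 servings and 2.111 servings → $1.36.
carrots + quinoa with both tight: 3.467 servings and 1.267 servings → $3.18.
almonds + sunflower seeds with both tight: 1.28 servings and 1.4 servings → $1.77.
almonds + quinoa with both tight: 1.891 servings and 0.6364 servings → $2.88.
sunflower seeds + quinoa: intersection lies outside the first quadrant.
So the least-cost plan costs $1.05.

$1.05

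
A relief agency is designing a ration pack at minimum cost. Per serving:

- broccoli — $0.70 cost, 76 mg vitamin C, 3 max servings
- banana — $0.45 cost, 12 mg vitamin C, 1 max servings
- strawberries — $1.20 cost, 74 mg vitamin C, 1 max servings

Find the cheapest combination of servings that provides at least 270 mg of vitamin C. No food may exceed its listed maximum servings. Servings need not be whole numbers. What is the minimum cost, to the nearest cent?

$2.78

Cost per mg of vitamin C: broccoli $0.0092, strawberries $0.0162, banana $0.0375.
Take 3 servings of broccoli: +228.0 mg vitamin C for $2.10 (total $2.10, still need 42.0 mg).
Take 0.5676 servings of strawberries: +42.0 mg vitamin C for $0.68 (total $2.78, still need 0.0 mg).
Filling from the cheapest source first is optimal under one linear minimum: $2.78.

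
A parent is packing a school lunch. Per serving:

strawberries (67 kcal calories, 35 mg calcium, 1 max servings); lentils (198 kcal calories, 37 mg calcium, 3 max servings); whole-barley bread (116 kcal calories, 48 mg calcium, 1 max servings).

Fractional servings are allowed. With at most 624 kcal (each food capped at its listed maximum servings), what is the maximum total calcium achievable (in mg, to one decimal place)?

165.4 mg

Calcium per kcal: strawberries 0.5224, whole-barley bread 0.4138, lentils 0.1869.
Take 1 serving of strawberries: uses 67 kcal, +35.0 mg calcium (running total 35.0 mg).
Take 1 serving of whole-barley bread: uses 116 kcal, +48.0 mg calcium (running total 83.0 mg).
Take 2.227 servings of lentils: uses 441 kcal, +82.4 mg calcium (running total 165.4 mg).
Greedy by best ratio exhausts the calories allowance optimally: 165.4 mg.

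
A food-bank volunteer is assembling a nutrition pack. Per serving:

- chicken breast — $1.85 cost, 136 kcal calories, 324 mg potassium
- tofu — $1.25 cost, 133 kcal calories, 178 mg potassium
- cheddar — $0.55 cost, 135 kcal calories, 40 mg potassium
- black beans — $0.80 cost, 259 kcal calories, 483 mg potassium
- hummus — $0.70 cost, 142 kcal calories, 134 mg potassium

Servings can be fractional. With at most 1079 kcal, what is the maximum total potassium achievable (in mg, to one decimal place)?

Potassium per kcal: chicken breast 2.382, black beans 1.865, tofu 1.338, hummus 0.9437, cheddar 0.2963.
With no serving limits, spend the whole calories allowance on chicken breast: 1079 kcal / 136 kcal × 324 mg = 2570.6 mg.

2570.6 mg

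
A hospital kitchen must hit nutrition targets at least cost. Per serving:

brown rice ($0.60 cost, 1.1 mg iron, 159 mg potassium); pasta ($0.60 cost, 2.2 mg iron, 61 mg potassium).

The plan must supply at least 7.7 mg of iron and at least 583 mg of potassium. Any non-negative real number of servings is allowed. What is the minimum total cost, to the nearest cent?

$2.96

Compare the cost at each extreme point of the feasible region.
brown rice only: max(7.7/1.1, 583/159) = 7 servings → $4.20.
pasta only: max(7.7/2.2, 583/61) = 9.557 servings → $5.73.
brown rice + pasta with both tight: 2.875 servings and 2.062 servings → $2.96.
Cheapest feasible corner: $2.96.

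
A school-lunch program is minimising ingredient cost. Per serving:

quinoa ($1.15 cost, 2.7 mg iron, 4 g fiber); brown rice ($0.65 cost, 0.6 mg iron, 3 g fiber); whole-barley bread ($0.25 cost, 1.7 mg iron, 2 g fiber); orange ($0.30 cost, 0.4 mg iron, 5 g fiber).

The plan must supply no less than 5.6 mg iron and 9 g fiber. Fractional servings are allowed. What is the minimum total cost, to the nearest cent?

Compare the cost at each extreme point of the feasible region.
quinoa only: max(5.6/2.7, 9/4) = 2.25 servings → $2.59.
brown rice only: max(5.6/0.6, 9/3) = 9.333 servings → $6.07.
whole-barley bread only: max(5.6/1.7, 9/2) = 4.5 servings → $1.12.
orange only: max(5.6/0.4, 9/5) = 14 servings → $4.20.
quinoa + brown rice with both tight: 2 servings and 0.3333 servings → $2.52.
quinoa + whole-barley bread: intersection lies outside the first quadrant.
quinoa + orange with both tight: 2.05 servings and 0.1597 servings → $2.41.
brown rice + whole-barley bread with both tight: 1.051 servings and 2.923 servings → $1.41.
brown rice + orange with both targets exact would need a negative amount; discard.
whole-barley bread + orange with both tight: 3.169 servings and 0.5325 servings → $0.95.
The minimum over all feasible corners is $0.95.

$0.95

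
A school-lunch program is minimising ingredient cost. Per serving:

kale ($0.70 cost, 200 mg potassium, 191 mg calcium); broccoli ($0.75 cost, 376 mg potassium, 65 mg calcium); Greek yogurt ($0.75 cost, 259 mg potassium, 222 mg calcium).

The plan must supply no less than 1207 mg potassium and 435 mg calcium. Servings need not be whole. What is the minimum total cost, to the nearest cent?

$2.71

Two binding constraints pin down two serving amounts, so the optimal mix uses at most two foods. The candidates are each food alone (scaled to the tighter of potassium/calcium) and each pair with both constraints tight.
kale only: max(1207/200, 435/191) = 6.035 servings → $4.22.
broccoli only: max(1207/376, 435/65) = 6.692 servings → $5.02.
Greek yogurt only: max(1207/259, 435/222) = 4.66 servings → $3.50.
kale + broccoli with both tight: 1.447 servings and 2.44 servings → $2.84.
kale + Greek yogurt: intersection lies outside the first quadrant.
broccoli + Greek yogurt with both tight: 2.33 servings and 1.277 servings → $2.71.
Cheapest feasible corner: $2.71.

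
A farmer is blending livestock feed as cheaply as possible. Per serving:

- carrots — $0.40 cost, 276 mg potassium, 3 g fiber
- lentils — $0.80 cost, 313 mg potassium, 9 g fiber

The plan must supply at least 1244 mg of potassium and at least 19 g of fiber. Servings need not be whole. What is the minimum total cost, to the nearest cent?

$2.14

This is a tiny linear program; its minimum lies at a vertex of the feasible set. List the vertices and price them.
carrots only: max(1244/276, 19/3) = 6.333 servings → $2.53.
lentils only: max(1244/313, 19/9) = 3.974 servings → $3.18.
carrots + lentils with both tight: 3.397 servings and 0.9786 servings → $2.14.
The minimum over all feasible corners is $2.14.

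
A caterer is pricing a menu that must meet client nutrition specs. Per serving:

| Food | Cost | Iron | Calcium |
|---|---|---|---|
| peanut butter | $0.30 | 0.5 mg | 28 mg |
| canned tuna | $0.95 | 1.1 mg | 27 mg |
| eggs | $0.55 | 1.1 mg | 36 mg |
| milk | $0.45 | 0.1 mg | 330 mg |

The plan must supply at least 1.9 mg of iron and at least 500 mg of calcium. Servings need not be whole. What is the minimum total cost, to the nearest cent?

Compare the cost at each extreme point of the feasible region.
peanut butter only: max(1.9/0.5, 500/28) = 17.86 servings → $5.36.
canned tuna only: max(1.9/1.1, 500/27) = 18.52 servings → $17.59.
eggs only: max(1.9/1.1, 500/36) = 13.89 servings → $7.64.
milk only: max(1.9/0.1, 500/330) = 19 servings → $8.55.
peanut butter + canned tuna: intersection lies outside the first quadrant.
peanut butter + eggs: the both-tight solution has a negative serving — not a feasible corner.
peanut butter + milk with both tight: 3.557 servings and 1.213 servings → $1.61.
canned tuna + eggs: intersection lies outside the first quadrant.
canned tuna + milk with both tight: 1.601 servings and 1.384 servings → $2.14.
eggs + milk with both tight: 1.605 servings and 1.34 servings → $1.49.
The minimum over all feasible corners is $1.49.

$1.49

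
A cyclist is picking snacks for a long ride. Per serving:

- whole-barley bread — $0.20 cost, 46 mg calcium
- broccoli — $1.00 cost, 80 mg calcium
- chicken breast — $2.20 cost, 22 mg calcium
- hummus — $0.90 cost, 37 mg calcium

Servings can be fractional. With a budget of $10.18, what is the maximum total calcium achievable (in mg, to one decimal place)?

Calcium per dollar: whole-barley bread 230, broccoli 80, hummus 41.11, chicken breast 10.
With no serving limits, spend the whole cost allowance on whole-barley bread: $10.18 / $0.20 × 46 mg = 2341.4 mg.

2341.4 mg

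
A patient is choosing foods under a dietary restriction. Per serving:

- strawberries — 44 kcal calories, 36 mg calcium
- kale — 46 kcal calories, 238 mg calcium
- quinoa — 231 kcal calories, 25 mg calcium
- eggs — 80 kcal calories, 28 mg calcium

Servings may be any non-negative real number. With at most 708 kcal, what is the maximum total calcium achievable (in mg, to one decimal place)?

Calcium per kcal: kale 5.174, strawberries 0.8182, eggs 0.35, quinoa 0.1082.
With no serving limits, spend the whole calories allowance on kale: 708 kcal / 46 kcal × 238 mg = 3663.1 mg.

3663.1 mg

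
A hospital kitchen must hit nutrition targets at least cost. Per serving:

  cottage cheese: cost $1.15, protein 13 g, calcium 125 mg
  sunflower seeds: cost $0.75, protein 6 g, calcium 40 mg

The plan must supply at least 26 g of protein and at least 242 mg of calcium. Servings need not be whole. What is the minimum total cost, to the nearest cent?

$2.30

For a min-cost LP with two ≥-constraints, a basic feasible solution has at most two positive variables.
cottage cheese only: max(26/13, 242/125) = 2 servings → $2.30.
sunflower seeds only: max(26/6, 242/40) = 6.05 servings → $4.54.
cottage cheese + sunflower seeds with both tight: 1.791 servings and 0.4522 servings → $2.40.
So the least-cost plan costs $2.30.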